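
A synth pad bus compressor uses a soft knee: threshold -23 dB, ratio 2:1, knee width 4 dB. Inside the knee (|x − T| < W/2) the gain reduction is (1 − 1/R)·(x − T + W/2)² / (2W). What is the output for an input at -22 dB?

x − T + W/2 = -22 − (-23) + 2 = 3.
GR = (1 − 1/2) × 3² / 8 = 0.5 × 9 / 8 = 0.5625 dB.
Output = -22 − 0.5625 = -22.5625 dB.

-22.5625 dB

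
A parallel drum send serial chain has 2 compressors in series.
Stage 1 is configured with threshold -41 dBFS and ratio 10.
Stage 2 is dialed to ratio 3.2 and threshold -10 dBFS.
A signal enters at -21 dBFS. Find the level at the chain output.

Stage 1: -21 dBFS is 20 dB over -41 dBFS; at 10:1 that becomes 2 dB over, giving -39 dBFS.
Stage 2: -39 dBFS is at or below the -10 dBFS threshold — no compression; output -39 dBFS.

-39 dBFS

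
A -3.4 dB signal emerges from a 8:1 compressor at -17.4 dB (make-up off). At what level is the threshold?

-19.4 dB

Let T be the threshold. Output overshoot = (input overshoot)/R, so -17.4 − T = (-3.4 − T)/8.
8·(-17.4 − T) = -3.4 − T → 7·T = -139.2 − (-3.4) = -135.8.
T = -135.8/7 = -19.4 dB.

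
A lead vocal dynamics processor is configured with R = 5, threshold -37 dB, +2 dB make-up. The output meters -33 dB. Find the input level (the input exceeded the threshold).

Remove make-up: -33 − 2 = -35 dB.
That's 2 dB above the -37 dB threshold.
Input overshoot = R × output overshoot = 10 dB → input = -37 + 10 = -27 dB.

-27 dB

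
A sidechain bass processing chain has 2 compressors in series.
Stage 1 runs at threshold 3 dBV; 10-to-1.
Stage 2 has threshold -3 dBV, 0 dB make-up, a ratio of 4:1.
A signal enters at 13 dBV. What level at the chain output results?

Stage 1: 13 dBV is 10 dB over 3 dBV; at 10:1 that becomes 1 dB over, giving 4 dBV.
Stage 2: 4 dBV is 7 dB over -3 dBV; at 4:1 that becomes 1.75 dB over, giving -1.25 dBV.

-1.25 dBV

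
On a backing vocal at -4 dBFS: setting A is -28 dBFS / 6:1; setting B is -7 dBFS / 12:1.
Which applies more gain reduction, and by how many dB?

A: GR = 24 − 24/6 = 20 dB.
B: GR = 3 − 3/12 = 2.75 dB.
Difference: 17.25 dB in favour of A.

A, by 17.25 dB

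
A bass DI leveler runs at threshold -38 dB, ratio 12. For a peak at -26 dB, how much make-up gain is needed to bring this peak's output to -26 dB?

Without make-up, output = threshold + overshoot/12 = -38 + 1 = -37 dB.
Gap to target: 11 dB.

11 dB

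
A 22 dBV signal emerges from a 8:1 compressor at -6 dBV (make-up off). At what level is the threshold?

Let T be the threshold. Output overshoot = (input overshoot)/R, so -6 − T = (22 − T)/8.
8·(-6 − T) = 22 − T → 7·T = -48 − 22 = -70.
T = -70/7 = -10 dBV.

-10 dBV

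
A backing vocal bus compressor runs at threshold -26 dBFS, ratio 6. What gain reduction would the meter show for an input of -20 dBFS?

5 dB

-20 dBFS exceeds the threshold by 6 dB.
At 6:1, output sits 6/6 = 1 dB above threshold.
GR = overshoot in − overshoot out = 6 − 1 = 5 dB.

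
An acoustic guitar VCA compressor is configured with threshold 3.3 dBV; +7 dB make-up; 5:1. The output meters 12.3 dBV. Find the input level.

Remove make-up: 12.3 − 7 = 5.3 dBV.
The compressed level sits 5.3 − 3.3 = 2 dB over threshold.
Input overshoot = R × output overshoot = 10 dB → input = 3.3 + 10 = 13.3 dBV.

13.3 dBV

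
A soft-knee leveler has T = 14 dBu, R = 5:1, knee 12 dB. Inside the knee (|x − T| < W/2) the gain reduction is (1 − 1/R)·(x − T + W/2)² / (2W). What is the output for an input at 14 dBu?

12.8 dBu

x − T + W/2 = 14 − 14 + 6 = 6.
GR = (1 − 1/5) × 6² / 24 = 0.8 × 36 / 24 = 1.2 dB.
Output = 14 − 1.2 = 12.8 dBu.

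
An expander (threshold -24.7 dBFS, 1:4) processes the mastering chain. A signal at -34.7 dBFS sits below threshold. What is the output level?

-64.7 dBFS

Undershoot = (-24.7) − (-34.7) = 10 dB.
At 1:4, that expands to 40 dB under threshold.
Output = -24.7 − 40 = -64.7 dBFS.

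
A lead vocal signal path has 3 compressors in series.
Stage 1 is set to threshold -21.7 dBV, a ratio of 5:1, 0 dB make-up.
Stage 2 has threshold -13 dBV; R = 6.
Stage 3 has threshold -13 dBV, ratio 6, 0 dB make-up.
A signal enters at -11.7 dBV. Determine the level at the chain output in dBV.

-19.7 dBV

Stage 1: 10 dB above -21.7 dBV, reduced 5:1 to 2 dB above → -19.7 dBV.
Stage 2: -19.7 dBV is at or below the -13 dBV threshold — no compression; output -19.7 dBV.
Stage 3: -19.7 dBV is at or below the -13 dBV threshold — no compression; output -19.7 dBV.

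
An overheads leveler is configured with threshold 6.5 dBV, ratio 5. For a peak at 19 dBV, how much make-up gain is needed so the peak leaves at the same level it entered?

The peak compresses to 6.5 + 12.5/5 = 9 dBV.
To reach 19 dBV requires 19 − 9 = 10 dB of make-up.

10 dB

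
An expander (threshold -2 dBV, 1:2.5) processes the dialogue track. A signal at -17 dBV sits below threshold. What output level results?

-39.5 dBV

The input is 15 dB below the -2 dBV threshold.
A 1:2.5 expander multiplies undershoot by 2.5: 15 × 2.5 = 37.5 dB below threshold.
Output = -2 − 37.5 = -39.5 dBV.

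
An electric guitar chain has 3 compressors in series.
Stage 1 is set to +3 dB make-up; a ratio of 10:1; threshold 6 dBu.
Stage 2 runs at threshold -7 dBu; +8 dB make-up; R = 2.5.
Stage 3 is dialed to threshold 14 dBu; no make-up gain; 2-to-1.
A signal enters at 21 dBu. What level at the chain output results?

Stage 1: overshoot 15 dB → 15/10 = 1.5 dB → 7.5 dBu; +3 dB make-up → 10.5 dBu.
Stage 2: 17.5 dB above -7 dBu, reduced 2.5:1 to 7 dB above → 0 dBu; +8 dB make-up → 8 dBu.
Stage 3: 8 dBu is at or below the 14 dBu threshold — no compression; output 8 dBu.

8 dBu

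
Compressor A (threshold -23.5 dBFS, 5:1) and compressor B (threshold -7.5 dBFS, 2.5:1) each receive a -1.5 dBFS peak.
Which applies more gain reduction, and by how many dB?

A, by 14 dB

A: overshoot 22 dB → output overshoot 4.4 dB → GR 17.6 dB.
B: overshoot 6 dB → output overshoot 2.4 dB → GR 3.6 dB.
Difference: 14 dB in favour of A.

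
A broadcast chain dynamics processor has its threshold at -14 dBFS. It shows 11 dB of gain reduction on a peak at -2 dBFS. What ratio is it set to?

12:1

Input overshoot = -2 − (-14) = 12 dB.
Output overshoot = 12 − 11 = 1 dB.
Ratio = input overshoot / output overshoot = 12 / 1 = 12.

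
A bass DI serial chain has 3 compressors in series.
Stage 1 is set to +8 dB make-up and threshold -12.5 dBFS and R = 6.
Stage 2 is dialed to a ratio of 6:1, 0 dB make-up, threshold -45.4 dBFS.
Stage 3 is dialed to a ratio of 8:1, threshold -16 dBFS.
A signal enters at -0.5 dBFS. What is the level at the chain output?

Stage 1: 12 dB above -12.5 dBFS, reduced 6:1 to 2 dB above → -10.5 dBFS; +8 dB make-up → -2.5 dBFS.
Stage 2: 42.9 dB above -45.4 dBFS, reduced 6:1 to 7.15 dB above → -38.25 dBFS.
Stage 3: -38.25 dBFS is at or below the -16 dBFS threshold — no compression; output -38.25 dBFS.

-38.25 dBFS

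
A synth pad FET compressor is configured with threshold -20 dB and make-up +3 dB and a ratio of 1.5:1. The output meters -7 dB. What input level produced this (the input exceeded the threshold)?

-5 dB

Before make-up, the level was -7 − 3 = -10 dB.
The compressed level sits -10 − (-20) = 10 dB over threshold.
Undo the ratio: input overshoot = 10 × 1.5 = 15 dB, giving input = -5 dB.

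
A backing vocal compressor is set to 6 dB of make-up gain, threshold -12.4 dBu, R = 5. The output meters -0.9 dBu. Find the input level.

15.1 dBu

Before make-up, the level was -0.9 − 6 = -6.9 dBu.
That's 5.5 dB above the -12.4 dBu threshold.
Undo the ratio: input overshoot = 5.5 × 5 = 27.5 dB, giving input = 15.1 dBu.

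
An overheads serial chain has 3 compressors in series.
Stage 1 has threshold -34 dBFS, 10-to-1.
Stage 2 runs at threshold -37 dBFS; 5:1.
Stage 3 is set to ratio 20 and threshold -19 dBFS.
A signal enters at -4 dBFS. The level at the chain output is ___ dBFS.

-35.8 dBFS

Stage 1: overshoot 30 dB → 30/10 = 3 dB → -31 dBFS.
Stage 2: -31 dBFS is 6 dB over -37 dBFS; at 5:1 that becomes 1.2 dB over, giving -35.8 dBFS.
Stage 3: -35.8 dBFS is at or below the -19 dBFS threshold — no compression; output -35.8 dBFS.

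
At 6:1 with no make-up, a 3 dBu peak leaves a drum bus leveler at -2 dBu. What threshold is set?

Gain reduction = 3 − (-2) = 5 dB; output overshoot = GR / (R − 1) = 5 / 5 = 1 dB.
Threshold = output − output overshoot = -2 − 1 = -3 dBu.

-3 dBu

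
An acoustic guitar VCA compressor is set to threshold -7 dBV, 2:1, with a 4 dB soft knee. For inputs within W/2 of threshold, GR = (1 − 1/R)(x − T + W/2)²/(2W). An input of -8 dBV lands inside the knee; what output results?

x − T + W/2 = -8 − (-7) + 2 = 1.
GR = (1 − 1/2) × 1² / 8 = 0.5 × 1 / 8 = 0.0625 dB.
Output = -8 − 0.0625 = -8.0625 dBV.

-8.0625 dBV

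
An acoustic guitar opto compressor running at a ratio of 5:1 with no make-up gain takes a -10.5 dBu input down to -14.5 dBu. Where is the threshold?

Input is 5 dB above T (since output overshoot × R = input overshoot: (-14.5 − T)·5 = -10.5 − T gives T = -15.5 dBu).
Check: -15.5 + (-10.5 − (-15.5))/5 = -15.5 + 1 = -14.5 dBu. ✓

-15.5 dBu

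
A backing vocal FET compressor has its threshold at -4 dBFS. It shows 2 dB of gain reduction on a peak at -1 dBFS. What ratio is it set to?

Input overshoot = -1 − (-4) = 3 dB.
Output overshoot = 3 − 2 = 1 dB.
Ratio = input overshoot / output overshoot = 3 / 1 = 3.

3:1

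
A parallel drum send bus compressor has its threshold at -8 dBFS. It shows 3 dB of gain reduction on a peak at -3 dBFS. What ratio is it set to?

2.5:1

Input overshoot = -3 − (-8) = 5 dB.
Output overshoot = 5 − 3 = 2 dB.
Ratio = input overshoot / output overshoot = 5 / 2 = 2.5.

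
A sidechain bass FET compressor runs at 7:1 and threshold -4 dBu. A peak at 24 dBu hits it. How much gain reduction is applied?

24 dB

24 dBu exceeds the threshold by 28 dB.
After 7:1 compression the overshoot becomes 28/7 = 4 dB.
So the signal is attenuated by 28 − 4 = 24 dB.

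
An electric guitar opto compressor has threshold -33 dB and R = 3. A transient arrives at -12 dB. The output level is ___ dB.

-26 dB

The input is 21 dB above the -33 dB threshold.
At 3:1 the overshoot is divided by 3, leaving 7 dB above threshold.
That puts the output at -26 dB.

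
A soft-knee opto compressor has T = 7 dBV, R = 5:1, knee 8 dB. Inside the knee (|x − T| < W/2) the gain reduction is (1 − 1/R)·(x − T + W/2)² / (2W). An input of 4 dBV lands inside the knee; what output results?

3.95 dBV

x − T + W/2 = 4 − 7 + 4 = 1.
GR = (1 − 1/5) × 1² / 16 = 0.8 × 1 / 16 = 0.05 dB.
Output = 4 − 0.05 = 3.95 dBV.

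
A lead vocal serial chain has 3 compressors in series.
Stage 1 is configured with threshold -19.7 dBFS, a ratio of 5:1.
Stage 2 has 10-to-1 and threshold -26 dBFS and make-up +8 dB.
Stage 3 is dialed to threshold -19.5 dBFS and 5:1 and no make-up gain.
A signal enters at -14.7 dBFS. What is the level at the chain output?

Stage 1: 5 dB above -19.7 dBFS, reduced 5:1 to 1 dB above → -18.7 dBFS.
Stage 2: -18.7 dBFS is 7.3 dB over -26 dBFS; at 10:1 that becomes 0.73 dB over, giving -25.27 dBFS; +8 dB make-up → -17.27 dBFS.
Stage 3: overshoot 2.23 dB → 2.23/5 = 0.446 dB → -19.054 dBFS.

-19.054 dBFS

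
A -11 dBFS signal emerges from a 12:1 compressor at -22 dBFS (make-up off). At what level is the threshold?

-23 dBFS

Input is 12 dB above T (since output overshoot × R = input overshoot: (-22 − T)·12 = -11 − T gives T = -23 dBFS).
Check: -23 + (-11 − (-23))/12 = -23 + 1 = -22 dBFS. ✓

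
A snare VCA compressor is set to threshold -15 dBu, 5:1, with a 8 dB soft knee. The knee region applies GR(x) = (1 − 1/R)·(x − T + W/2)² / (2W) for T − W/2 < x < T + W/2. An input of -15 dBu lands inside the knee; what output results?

x − T + W/2 = -15 − (-15) + 4 = 4.
GR = (1 − 1/5) × 4² / 16 = 0.8 × 16 / 16 = 0.8 dB.
Output = -15 − 0.8 = -15.8 dBu.

-15.8 dBu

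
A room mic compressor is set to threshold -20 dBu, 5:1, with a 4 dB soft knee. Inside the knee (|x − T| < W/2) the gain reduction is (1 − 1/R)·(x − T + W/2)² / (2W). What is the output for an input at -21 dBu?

-21.1 dBu

x − T + W/2 = -21 − (-20) + 2 = 1.
GR = (1 − 1/5) × 1² / 8 = 0.8 × 1 / 8 = 0.1 dB.
Output = -21 − 0.1 = -21.1 dBu.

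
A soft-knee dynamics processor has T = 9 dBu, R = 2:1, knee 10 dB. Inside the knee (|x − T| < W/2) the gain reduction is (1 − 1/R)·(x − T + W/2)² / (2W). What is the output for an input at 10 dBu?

x − T + W/2 = 10 − 9 + 5 = 6.
GR = (1 − 1/2) × 6² / 20 = 0.5 × 36 / 20 = 0.9 dB.
Output = 10 − 0.9 = 9.1 dBu.

9.1 dBu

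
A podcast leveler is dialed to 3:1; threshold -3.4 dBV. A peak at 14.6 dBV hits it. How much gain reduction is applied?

12 dB

Overshoot = 14.6 − (-3.4) = 18 dB.
At 3:1, output sits 18/3 = 6 dB above threshold.
So the signal is attenuated by 18 − 6 = 12 dB.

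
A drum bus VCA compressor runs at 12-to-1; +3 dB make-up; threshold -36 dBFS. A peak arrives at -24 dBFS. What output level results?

Overshoot: -24 − (-36) = 12 dB.
12:1 compression reduces that to 12/12 = 1 dB over.
So the level is -36 + 1 = -35 dBFS; make-up adds 3 dB, giving -32 dBFS.

-32 dBFS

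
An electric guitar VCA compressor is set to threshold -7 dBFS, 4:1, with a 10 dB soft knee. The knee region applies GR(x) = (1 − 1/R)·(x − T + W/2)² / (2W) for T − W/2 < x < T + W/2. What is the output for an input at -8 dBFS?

x − T + W/2 = -8 − (-7) + 5 = 4.
GR = (1 − 1/4) × 4² / 20 = 0.75 × 16 / 20 = 0.6 dB.
Output = -8 − 0.6 = -8.6 dBFS.

-8.6 dBFS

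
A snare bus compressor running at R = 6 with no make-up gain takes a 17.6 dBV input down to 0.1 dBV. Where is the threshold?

Let T be the threshold. Output overshoot = (input overshoot)/R, so 0.1 − T = (17.6 − T)/6.
6·(0.1 − T) = 17.6 − T → 5·T = 0.6 − 17.6 = -17.
T = -17/5 = -3.4 dBV.

-3.4 dBV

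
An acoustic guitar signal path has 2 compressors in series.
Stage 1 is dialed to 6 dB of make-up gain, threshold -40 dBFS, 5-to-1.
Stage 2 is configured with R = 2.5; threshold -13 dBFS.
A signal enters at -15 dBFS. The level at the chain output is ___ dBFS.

Stage 1: overshoot 25 dB → 25/5 = 5 dB → -35 dBFS; +6 dB make-up → -29 dBFS.
Stage 2: -29 dBFS ≤ -13 dBFS, so stage 2 doesn't engage; output -29 dBFS.

-29 dBFS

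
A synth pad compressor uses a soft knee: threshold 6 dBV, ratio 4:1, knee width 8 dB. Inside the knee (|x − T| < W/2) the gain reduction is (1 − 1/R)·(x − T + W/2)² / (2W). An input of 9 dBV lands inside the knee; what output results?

6.703125 dBV

x − T + W/2 = 9 − 6 + 4 = 7.
GR = (1 − 1/4) × 7² / 16 = 0.75 × 49 / 16 = 2.296875 dB.
Output = 9 − 2.296875 = 6.703125 dBV.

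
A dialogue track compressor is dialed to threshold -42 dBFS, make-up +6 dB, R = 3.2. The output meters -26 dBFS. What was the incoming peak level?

Before make-up, the level was -26 − 6 = -32 dBFS.
That's 10 dB above the -42 dBFS threshold.
Before 3.2:1 compression the overshoot was 10 × 3.2 = 32 dB, so input = -42 + 32 = -10 dBFS.

-10 dBFS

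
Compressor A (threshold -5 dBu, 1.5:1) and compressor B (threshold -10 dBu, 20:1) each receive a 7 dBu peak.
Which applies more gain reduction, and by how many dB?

B, by 12.15 dB

A: 12 dB over, compressed to 8 dB over, so 4 dB of GR.
B: 17 dB over, compressed to 0.85 dB over, so 16.15 dB of GR.
B reduces 12.15 dB more.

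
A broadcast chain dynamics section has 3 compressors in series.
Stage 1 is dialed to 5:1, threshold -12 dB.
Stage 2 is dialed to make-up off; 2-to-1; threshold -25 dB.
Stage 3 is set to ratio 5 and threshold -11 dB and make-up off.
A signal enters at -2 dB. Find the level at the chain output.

-17.5 dB

Stage 1: -2 dB is 10 dB over -12 dB; at 5:1 that becomes 2 dB over, giving -10 dB.
Stage 2: 15 dB above -25 dB, reduced 2:1 to 7.5 dB above → -17.5 dB.
Stage 3: below threshold (-17.5 ≤ -11); passes unchanged; output -17.5 dB.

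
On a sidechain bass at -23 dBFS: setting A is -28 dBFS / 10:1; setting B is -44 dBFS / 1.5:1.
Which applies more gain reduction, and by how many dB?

B, by 2.5 dB

A: 5 dB over, compressed to 0.5 dB over, so 4.5 dB of GR.
B: 21 dB over, compressed to 14 dB over, so 7 dB of GR.
Difference: 2.5 dB in favour of B.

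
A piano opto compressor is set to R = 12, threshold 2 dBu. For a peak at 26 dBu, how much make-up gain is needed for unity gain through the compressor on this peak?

22 dB

Overshoot 24 dB → 24/12 = 2 dB after compression, so the compressed level is 2 + 2 = 4 dBu.
Make-up = target − compressed = 26 − 4 = 22 dB.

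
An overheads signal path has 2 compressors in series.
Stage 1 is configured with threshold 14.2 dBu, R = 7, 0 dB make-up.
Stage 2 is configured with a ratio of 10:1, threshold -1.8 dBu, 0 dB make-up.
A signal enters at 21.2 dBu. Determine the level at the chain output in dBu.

-0.1 dBu

Stage 1: overshoot 7 dB → 7/7 = 1 dB → 15.2 dBu.
Stage 2: overshoot 17 dB → 17/10 = 1.7 dB → -0.1 dBu.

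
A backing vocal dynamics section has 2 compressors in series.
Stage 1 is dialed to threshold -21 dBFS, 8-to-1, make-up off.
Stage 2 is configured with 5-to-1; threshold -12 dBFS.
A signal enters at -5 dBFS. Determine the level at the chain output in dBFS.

Stage 1: -5 dBFS is 16 dB over -21 dBFS; at 8:1 that becomes 2 dB over, giving -19 dBFS.
Stage 2: -19 dBFS is at or below the -12 dBFS threshold — no compression; output -19 dBFS.

-19 dBFS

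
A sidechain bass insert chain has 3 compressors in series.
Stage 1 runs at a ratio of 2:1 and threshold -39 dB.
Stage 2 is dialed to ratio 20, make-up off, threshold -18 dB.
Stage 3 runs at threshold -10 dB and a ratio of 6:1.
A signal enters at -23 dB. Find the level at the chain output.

-31 dB

Stage 1: overshoot 16 dB → 16/2 = 8 dB → -31 dB.
Stage 2: -31 dB is at or below the -18 dB threshold — no compression; output -31 dB.
Stage 3: below threshold (-31 ≤ -10); passes unchanged; output -31 dB.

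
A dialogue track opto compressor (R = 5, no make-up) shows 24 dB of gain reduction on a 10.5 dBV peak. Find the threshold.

Input is 30 dB above T (since output overshoot × R = input overshoot: (-13.5 − T)·5 = 10.5 − T gives T = -19.5 dBV).
Check: -19.5 + (10.5 − (-19.5))/5 = -19.5 + 6 = -13.5 dBV. ✓

-19.5 dBV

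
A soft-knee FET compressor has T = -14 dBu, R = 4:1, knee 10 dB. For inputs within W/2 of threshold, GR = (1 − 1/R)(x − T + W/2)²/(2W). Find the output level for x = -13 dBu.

x − T + W/2 = -13 − (-14) + 5 = 6.
GR = (1 − 1/4) × 6² / 20 = 0.75 × 36 / 20 = 1.35 dB.
Output = -13 − 1.35 = -14.35 dBu.

-14.35 dBu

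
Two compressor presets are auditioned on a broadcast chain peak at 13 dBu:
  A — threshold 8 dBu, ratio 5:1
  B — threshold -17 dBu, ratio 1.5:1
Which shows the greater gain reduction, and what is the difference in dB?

A: GR = 5 − 5/5 = 4 dB.
B: GR = 30 − 30/1.5 = 10 dB.
Difference: 6 dB in favour of B.

B, by 6 dB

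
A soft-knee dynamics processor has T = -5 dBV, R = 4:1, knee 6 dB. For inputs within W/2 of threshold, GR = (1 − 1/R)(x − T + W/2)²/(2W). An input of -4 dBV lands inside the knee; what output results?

-5 dBV

x − T + W/2 = -4 − (-5) + 3 = 4.
GR = (1 − 1/4) × 4² / 12 = 0.75 × 16 / 12 = 1 dB.
Output = -4 − 1 = -5 dBV.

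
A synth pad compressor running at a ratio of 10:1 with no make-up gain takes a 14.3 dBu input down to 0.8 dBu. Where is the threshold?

-0.7 dBu

Input is 15 dB above T (since output overshoot × R = input overshoot: (0.8 − T)·10 = 14.3 − T gives T = -0.7 dBu).
Check: -0.7 + (14.3 − (-0.7))/10 = -0.7 + 1.5 = 0.8 dBu. ✓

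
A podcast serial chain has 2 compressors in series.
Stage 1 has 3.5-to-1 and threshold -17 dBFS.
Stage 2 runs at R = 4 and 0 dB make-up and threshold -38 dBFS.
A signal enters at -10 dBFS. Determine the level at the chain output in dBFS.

Stage 1: overshoot 7 dB → 7/3.5 = 2 dB → -15 dBFS.
Stage 2: overshoot 23 dB → 23/4 = 5.75 dB → -32.25 dBFS.

-32.25 dBFS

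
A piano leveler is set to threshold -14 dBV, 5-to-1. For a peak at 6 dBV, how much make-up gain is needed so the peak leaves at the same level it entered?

Overshoot 20 dB → 20/5 = 4 dB after compression, so the compressed level is -14 + 4 = -10 dBV.
Make-up = target − compressed = 6 − (-10) = 16 dB.

16 dB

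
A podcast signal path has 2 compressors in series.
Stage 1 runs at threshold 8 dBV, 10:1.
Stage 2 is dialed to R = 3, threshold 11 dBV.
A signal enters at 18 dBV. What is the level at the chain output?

Stage 1: overshoot 10 dB → 10/10 = 1 dB → 9 dBV.
Stage 2: 9 dBV ≤ 11 dBV, so stage 2 doesn't engage; output 9 dBV.

9 dBV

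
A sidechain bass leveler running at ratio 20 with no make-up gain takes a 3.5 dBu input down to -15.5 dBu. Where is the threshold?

Gain reduction = 3.5 − (-15.5) = 19 dB; output overshoot = GR / (R − 1) = 19 / 19 = 1 dB.
Threshold = output − output overshoot = -15.5 − 1 = -16.5 dBu.

-16.5 dBu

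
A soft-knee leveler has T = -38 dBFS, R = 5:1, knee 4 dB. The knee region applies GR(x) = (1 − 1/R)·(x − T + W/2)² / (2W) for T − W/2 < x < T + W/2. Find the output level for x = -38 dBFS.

-38.4 dBFS

x − T + W/2 = -38 − (-38) + 2 = 2.
GR = (1 − 1/5) × 2² / 8 = 0.8 × 4 / 8 = 0.4 dB.
Output = -38 − 0.4 = -38.4 dBFS.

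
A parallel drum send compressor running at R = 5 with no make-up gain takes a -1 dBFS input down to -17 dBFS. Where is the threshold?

Input is 20 dB above T (since output overshoot × R = input overshoot: (-17 − T)·5 = -1 − T gives T = -21 dBFS).
Check: -21 + (-1 − (-21))/5 = -21 + 4 = -17 dBFS. ✓

-21 dBFS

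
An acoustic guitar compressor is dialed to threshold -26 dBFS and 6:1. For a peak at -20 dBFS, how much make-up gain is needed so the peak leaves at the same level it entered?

Without make-up, output = threshold + overshoot/6 = -26 + 1 = -25 dBFS.
Gap to target: 5 dB.

5 dB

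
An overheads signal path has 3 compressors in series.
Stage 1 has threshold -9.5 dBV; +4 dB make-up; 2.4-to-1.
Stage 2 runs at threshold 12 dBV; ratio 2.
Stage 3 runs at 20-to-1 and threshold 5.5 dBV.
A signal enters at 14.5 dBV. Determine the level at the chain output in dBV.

4.5 dBV

Stage 1: 24 dB above -9.5 dBV, reduced 2.4:1 to 10 dB above → 0.5 dBV; +4 dB make-up → 4.5 dBV.
Stage 2: 4.5 dBV is at or below the 12 dBV threshold — no compression; output 4.5 dBV.
Stage 3: 4.5 dBV ≤ 5.5 dBV, so stage 3 doesn't engage; output 4.5 dBV.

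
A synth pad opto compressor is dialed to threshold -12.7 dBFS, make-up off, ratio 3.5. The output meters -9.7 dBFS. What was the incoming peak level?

The compressed level sits -9.7 − (-12.7) = 3 dB over threshold.
Input overshoot = R × output overshoot = 10.5 dB → input = -12.7 + 10.5 = -2.2 dBFS.

-2.2 dBFS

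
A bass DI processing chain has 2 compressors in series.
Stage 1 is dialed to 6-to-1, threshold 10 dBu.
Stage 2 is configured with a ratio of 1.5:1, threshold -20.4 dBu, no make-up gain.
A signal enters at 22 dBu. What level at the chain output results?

Stage 1: 12 dB above 10 dBu, reduced 6:1 to 2 dB above → 12 dBu.
Stage 2: overshoot 32.4 dB → 32.4/1.5 = 21.6 dB → 1.2 dBu.

1.2 dBu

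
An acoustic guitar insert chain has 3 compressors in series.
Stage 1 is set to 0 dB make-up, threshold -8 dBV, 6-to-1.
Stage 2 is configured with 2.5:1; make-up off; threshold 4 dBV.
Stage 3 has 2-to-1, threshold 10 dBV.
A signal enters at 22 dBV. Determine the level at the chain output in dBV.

-3 dBV

Stage 1: 22 dBV is 30 dB over -8 dBV; at 6:1 that becomes 5 dB over, giving -3 dBV.
Stage 2: -3 dBV is at or below the 4 dBV threshold — no compression; output -3 dBV.
Stage 3: -3 dBV ≤ 10 dBV, so stage 3 doesn't engage; output -3 dBV.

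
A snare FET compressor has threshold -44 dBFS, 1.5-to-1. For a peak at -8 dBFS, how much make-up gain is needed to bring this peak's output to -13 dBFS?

7 dB

Overshoot 36 dB → 36/1.5 = 24 dB after compression, so the compressed level is -44 + 24 = -20 dBFS.
Make-up = target − compressed = -13 − (-20) = 7 dB.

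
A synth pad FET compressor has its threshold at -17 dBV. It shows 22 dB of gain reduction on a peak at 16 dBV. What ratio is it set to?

3:1

Input overshoot = 16 − (-17) = 33 dB.
Output overshoot = 33 − 22 = 11 dB.
Ratio = input overshoot / output overshoot = 33 / 11 = 3.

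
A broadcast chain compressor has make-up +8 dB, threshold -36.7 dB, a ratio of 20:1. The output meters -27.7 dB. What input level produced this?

Remove make-up: -27.7 − 8 = -35.7 dB.
Post-compression overshoot = -35.7 − (-36.7) = 1 dB.
Before 20:1 compression the overshoot was 1 × 20 = 20 dB, so input = -36.7 + 20 = -16.7 dB.

-16.7 dB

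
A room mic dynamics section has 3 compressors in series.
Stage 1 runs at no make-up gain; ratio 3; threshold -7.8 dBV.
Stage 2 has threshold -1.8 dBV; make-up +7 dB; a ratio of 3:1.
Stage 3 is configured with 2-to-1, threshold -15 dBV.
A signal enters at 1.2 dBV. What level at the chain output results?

-6.4 dBV

Stage 1: 9 dB above -7.8 dBV, reduced 3:1 to 3 dB above → -4.8 dBV.
Stage 2: -4.8 dBV is at or below the -1.8 dBV threshold — no compression; make-up brings it to 2.2 dBV.
Stage 3: 17.2 dB above -15 dBV, reduced 2:1 to 8.6 dB above → -6.4 dBV.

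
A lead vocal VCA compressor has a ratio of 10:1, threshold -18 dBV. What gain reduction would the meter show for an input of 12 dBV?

Overshoot = 12 − (-18) = 30 dB.
A 10:1 ratio leaves 3 dB of that excess.
Gain reduction = 30 − 3 = 27 dB.

27 dB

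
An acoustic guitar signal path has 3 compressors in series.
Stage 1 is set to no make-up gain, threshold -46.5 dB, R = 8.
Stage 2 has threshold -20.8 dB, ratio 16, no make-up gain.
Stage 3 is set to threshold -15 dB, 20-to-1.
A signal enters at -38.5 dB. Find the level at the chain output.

Stage 1: 8 dB above -46.5 dB, reduced 8:1 to 1 dB above → -45.5 dB.
Stage 2: below threshold (-45.5 ≤ -20.8); passes unchanged; output -45.5 dB.
Stage 3: below threshold (-45.5 ≤ -15); passes unchanged; output -45.5 dB.

-45.5 dB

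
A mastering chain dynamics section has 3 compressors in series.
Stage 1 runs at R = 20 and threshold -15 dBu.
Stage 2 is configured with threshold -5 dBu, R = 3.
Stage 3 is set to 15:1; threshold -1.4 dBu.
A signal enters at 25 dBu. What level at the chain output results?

Stage 1: 25 dBu is 40 dB over -15 dBu; at 20:1 that becomes 2 dB over, giving -13 dBu.
Stage 2: -13 dBu is at or below the -5 dBu threshold — no compression; output -13 dBu.
Stage 3: below threshold (-13 ≤ -1.4); passes unchanged; output -13 dBu.

-13 dBu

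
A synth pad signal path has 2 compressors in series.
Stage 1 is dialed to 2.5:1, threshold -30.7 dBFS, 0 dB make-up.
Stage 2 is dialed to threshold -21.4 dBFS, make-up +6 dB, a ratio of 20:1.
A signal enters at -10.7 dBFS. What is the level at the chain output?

Stage 1: 20 dB above -30.7 dBFS, reduced 2.5:1 to 8 dB above → -22.7 dBFS.
Stage 2: -22.7 dBFS is at or below the -21.4 dBFS threshold — no compression; make-up brings it to -16.7 dBFS.

-16.7 dBFS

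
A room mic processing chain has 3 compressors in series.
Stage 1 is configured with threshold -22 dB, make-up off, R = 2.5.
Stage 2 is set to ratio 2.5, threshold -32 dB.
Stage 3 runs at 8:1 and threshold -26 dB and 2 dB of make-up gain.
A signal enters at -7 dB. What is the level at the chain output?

-23.95 dB

Stage 1: overshoot 15 dB → 15/2.5 = 6 dB → -16 dB.
Stage 2: -16 dB is 16 dB over -32 dB; at 2.5:1 that becomes 6.4 dB over, giving -25.6 dB.
Stage 3: overshoot 0.4 dB → 0.4/8 = 0.05 dB → -25.95 dB; +2 dB make-up → -23.95 dB.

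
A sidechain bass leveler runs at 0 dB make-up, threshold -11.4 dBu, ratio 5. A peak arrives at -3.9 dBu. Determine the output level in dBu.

-3.9 dBu sits 7.5 dB over threshold.
At 5:1 the overshoot is divided by 5, leaving 1.5 dB above threshold.
That puts the output at -9.9 dBu.

-9.9 dBu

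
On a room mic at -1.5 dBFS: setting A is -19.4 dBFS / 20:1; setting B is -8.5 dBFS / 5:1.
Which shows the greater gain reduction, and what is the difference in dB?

A, by 11.405 dB

A: 17.9 dB over, compressed to 0.895 dB over, so 17.005 dB of GR.
B: 7 dB over, compressed to 1.4 dB over, so 5.6 dB of GR.
A applies 11.405 dB more gain reduction.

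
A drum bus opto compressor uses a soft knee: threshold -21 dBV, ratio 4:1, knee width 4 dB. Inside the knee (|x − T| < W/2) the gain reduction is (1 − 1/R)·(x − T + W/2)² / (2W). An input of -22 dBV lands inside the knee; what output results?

x − T + W/2 = -22 − (-21) + 2 = 1.
GR = (1 − 1/4) × 1² / 8 = 0.75 × 1 / 8 = 0.09375 dB.
Output = -22 − 0.09375 = -22.09375 dBV.

-22.09375 dBV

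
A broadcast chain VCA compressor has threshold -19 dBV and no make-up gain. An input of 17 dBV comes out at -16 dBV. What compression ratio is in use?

Input overshoot = 17 − (-19) = 36 dB; output overshoot = -16 − (-19) = 3 dB.
Ratio = 36 / 3 = 12.

12:1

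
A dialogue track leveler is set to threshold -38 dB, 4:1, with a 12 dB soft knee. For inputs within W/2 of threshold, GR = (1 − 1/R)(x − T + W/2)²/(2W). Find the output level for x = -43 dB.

x − T + W/2 = -43 − (-38) + 6 = 1.
GR = (1 − 1/4) × 1² / 24 = 0.75 × 1 / 24 = 0.03125 dB.
Output = -43 − 0.03125 = -43.03125 dB.

-43.03125 dB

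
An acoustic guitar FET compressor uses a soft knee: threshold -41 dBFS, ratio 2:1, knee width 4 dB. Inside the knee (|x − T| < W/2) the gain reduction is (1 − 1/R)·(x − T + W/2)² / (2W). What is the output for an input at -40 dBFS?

-40.5625 dBFS

x − T + W/2 = -40 − (-41) + 2 = 3.
GR = (1 − 1/2) × 3² / 8 = 0.5 × 9 / 8 = 0.5625 dB.
Output = -40 − 0.5625 = -40.5625 dBFS.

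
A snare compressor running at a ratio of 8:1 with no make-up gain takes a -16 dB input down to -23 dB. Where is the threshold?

-24 dB

Gain reduction = -16 − (-23) = 7 dB; output overshoot = GR / (R − 1) = 7 / 7 = 1 dB.
Threshold = output − output overshoot = -23 − 1 = -24 dB.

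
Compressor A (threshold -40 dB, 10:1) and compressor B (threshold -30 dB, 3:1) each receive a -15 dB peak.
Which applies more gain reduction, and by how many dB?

A: overshoot 25 dB → output overshoot 2.5 dB → GR 22.5 dB.
B: overshoot 15 dB → output overshoot 5 dB → GR 10 dB.
A reduces 12.5 dB more.

A, by 12.5 dB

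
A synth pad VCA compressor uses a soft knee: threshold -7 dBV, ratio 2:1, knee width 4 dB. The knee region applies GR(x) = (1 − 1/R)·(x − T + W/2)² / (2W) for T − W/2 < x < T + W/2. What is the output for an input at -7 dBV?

x − T + W/2 = -7 − (-7) + 2 = 2.
GR = (1 − 1/2) × 2² / 8 = 0.5 × 4 / 8 = 0.25 dB.
Output = -7 − 0.25 = -7.25 dBV.

-7.25 dBV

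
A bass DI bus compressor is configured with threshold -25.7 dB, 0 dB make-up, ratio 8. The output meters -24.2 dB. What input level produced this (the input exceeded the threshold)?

That's 1.5 dB above the -25.7 dB threshold.
Undo the ratio: input overshoot = 1.5 × 8 = 12 dB, giving input = -13.7 dB.

-13.7 dB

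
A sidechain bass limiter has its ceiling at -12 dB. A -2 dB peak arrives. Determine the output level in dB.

At ∞:1, everything above -12 dB is held at the ceiling.

-12 dB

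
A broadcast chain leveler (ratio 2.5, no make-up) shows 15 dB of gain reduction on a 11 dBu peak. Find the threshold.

Let T be the threshold. Output overshoot = (input overshoot)/R, so -4 − T = (11 − T)/2.5.
2.5·(-4 − T) = 11 − T → 1.5·T = -10 − 11 = -21.
T = -21/1.5 = -14 dBu.

-14 dBu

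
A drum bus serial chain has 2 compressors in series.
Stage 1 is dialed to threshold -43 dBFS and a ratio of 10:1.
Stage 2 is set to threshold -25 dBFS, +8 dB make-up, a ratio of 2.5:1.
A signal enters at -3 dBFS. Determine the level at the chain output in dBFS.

Stage 1: overshoot 40 dB → 40/10 = 4 dB → -39 dBFS.
Stage 2: below threshold (-39 ≤ -25); passes unchanged; make-up brings it to -31 dBFS.

-31 dBFS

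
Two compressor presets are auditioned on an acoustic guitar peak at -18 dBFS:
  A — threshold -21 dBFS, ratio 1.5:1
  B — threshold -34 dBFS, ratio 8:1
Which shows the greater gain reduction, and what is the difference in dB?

B, by 13 dB

A: 3 dB over, compressed to 2 dB over, so 1 dB of GR.
B: 16 dB over, compressed to 2 dB over, so 14 dB of GR.
B applies 13 dB more gain reduction.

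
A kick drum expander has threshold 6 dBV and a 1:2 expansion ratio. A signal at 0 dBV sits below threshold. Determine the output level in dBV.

-6 dBV

The input is 6 dB below the 6 dBV threshold.
A 1:2 expander multiplies undershoot by 2: 6 × 2 = 12 dB below threshold.
Output = 6 − 12 = -6 dBV.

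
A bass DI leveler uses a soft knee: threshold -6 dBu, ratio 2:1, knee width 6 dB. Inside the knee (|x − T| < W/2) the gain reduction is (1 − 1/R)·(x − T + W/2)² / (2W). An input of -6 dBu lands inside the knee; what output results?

x − T + W/2 = -6 − (-6) + 3 = 3.
GR = (1 − 1/2) × 3² / 12 = 0.5 × 9 / 12 = 0.375 dB.
Output = -6 − 0.375 = -6.375 dBu.

-6.375 dBu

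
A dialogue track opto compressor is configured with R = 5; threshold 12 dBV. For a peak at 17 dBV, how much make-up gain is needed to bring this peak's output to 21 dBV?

8 dB

The peak compresses to 12 + 5/5 = 13 dBV.
To reach 21 dBV requires 21 − 13 = 8 dB of make-up.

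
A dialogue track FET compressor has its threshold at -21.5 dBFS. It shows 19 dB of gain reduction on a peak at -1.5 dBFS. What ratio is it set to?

Input overshoot = -1.5 − (-21.5) = 20 dB.
Output overshoot = 20 − 19 = 1 dB.
Ratio = input overshoot / output overshoot = 20 / 1 = 20.

20:1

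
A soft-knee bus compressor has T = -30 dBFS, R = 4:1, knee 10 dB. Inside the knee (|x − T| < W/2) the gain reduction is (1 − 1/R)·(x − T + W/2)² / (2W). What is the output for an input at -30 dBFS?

-30.9375 dBFS

x − T + W/2 = -30 − (-30) + 5 = 5.
GR = (1 − 1/4) × 5² / 20 = 0.75 × 25 / 20 = 0.9375 dB.
Output = -30 − 0.9375 = -30.9375 dBFS.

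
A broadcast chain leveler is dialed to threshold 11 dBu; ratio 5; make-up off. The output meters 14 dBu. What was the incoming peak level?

26 dBu

The compressed level sits 14 − 11 = 3 dB over threshold.
Before 5:1 compression the overshoot was 3 × 5 = 15 dB, so input = 11 + 15 = 26 dBu.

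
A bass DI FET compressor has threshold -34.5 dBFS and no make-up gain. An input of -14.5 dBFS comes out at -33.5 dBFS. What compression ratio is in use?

20:1

Input overshoot = -14.5 − (-34.5) = 20 dB; output overshoot = -33.5 − (-34.5) = 1 dB.
Ratio = 20 / 1 = 20.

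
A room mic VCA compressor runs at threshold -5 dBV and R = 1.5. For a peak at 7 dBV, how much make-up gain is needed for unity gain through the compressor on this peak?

Overshoot 12 dB → 12/1.5 = 8 dB after compression, so the compressed level is -5 + 8 = 3 dBV.
Make-up = target − compressed = 7 − 3 = 4 dB.

4 dB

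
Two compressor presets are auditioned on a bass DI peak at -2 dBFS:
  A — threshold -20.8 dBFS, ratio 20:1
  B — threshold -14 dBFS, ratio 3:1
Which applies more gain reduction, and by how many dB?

A: 18.8 dB over, compressed to 0.94 dB over, so 17.86 dB of GR.
B: 12 dB over, compressed to 4 dB over, so 8 dB of GR.
A applies 9.86 dB more gain reduction.

A, by 9.86 dB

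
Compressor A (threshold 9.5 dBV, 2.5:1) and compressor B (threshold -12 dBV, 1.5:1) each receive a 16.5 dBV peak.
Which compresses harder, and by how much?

A: GR = 7 − 7/2.5 = 4.2 dB.
B: GR = 28.5 − 28.5/1.5 = 9.5 dB.
B reduces 5.3 dB more.

B, by 5.3 dB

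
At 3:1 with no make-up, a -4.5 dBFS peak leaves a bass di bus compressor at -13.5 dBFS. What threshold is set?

Input is 13.5 dB above T (since output overshoot × R = input overshoot: (-13.5 − T)·3 = -4.5 − T gives T = -18 dBFS).
Check: -18 + (-4.5 − (-18))/3 = -18 + 4.5 = -13.5 dBFS. ✓

-18 dBFS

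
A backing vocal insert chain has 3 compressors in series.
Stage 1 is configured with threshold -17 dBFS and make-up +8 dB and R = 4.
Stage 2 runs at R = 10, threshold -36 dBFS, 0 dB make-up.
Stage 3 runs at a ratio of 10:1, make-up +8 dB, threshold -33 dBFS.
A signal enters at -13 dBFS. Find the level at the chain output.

-25.2 dBFS

Stage 1: -13 dBFS is 4 dB over -17 dBFS; at 4:1 that becomes 1 dB over, giving -16 dBFS; +8 dB make-up → -8 dBFS.
Stage 2: overshoot 28 dB → 28/10 = 2.8 dB → -33.2 dBFS.
Stage 3: -33.2 dBFS ≤ -33 dBFS, so stage 3 doesn't engage; make-up brings it to -25.2 dBFS.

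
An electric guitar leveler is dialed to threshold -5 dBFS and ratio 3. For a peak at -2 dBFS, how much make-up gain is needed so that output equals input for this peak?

The peak compresses to -5 + 3/3 = -4 dBFS.
To reach -2 dBFS requires -2 − (-4) = 2 dB of make-up.

2 dB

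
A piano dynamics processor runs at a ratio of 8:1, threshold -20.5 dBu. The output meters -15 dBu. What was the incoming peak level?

Post-compression overshoot = -15 − (-20.5) = 5.5 dB.
Before 8:1 compression the overshoot was 5.5 × 8 = 44 dB, so input = -20.5 + 44 = 23.5 dBu.

23.5 dBu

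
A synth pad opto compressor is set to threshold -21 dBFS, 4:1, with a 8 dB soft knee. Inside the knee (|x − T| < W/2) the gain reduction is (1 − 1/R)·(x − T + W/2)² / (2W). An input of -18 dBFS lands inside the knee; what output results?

x − T + W/2 = -18 − (-21) + 4 = 7.
GR = (1 − 1/4) × 7² / 16 = 0.75 × 49 / 16 = 2.296875 dB.
Output = -18 − 2.296875 = -20.296875 dBFS.

-20.296875 dBFS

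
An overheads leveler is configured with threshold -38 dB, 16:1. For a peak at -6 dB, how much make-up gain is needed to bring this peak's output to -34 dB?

2 dB

Without make-up, output = threshold + overshoot/16 = -38 + 2 = -36 dB.
Gap to target: 2 dB.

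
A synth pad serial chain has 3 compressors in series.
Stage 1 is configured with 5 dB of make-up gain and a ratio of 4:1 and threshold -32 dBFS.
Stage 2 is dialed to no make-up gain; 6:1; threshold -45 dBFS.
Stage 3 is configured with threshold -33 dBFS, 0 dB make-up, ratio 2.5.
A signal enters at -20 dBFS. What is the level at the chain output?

-41.5 dBFS

Stage 1: overshoot 12 dB → 12/4 = 3 dB → -29 dBFS; +5 dB make-up → -24 dBFS.
Stage 2: -24 dBFS is 21 dB over -45 dBFS; at 6:1 that becomes 3.5 dB over, giving -41.5 dBFS.
Stage 3: -41.5 dBFS is at or below the -33 dBFS threshold — no compression; output -41.5 dBFS.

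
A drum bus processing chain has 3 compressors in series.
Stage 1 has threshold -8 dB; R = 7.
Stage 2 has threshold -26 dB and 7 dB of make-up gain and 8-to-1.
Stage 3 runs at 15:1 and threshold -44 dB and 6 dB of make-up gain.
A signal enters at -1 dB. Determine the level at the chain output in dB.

Stage 1: -1 dB is 7 dB over -8 dB; at 7:1 that becomes 1 dB over, giving -7 dB.
Stage 2: -7 dB is 19 dB over -26 dB; at 8:1 that becomes 2.375 dB over, giving -23.625 dB; +7 dB make-up → -16.625 dB.
Stage 3: -16.625 dB is 27.375 dB over -44 dB; at 15:1 that becomes 1.825 dB over, giving -42.175 dB; +6 dB make-up → -36.175 dB.

-36.175 dB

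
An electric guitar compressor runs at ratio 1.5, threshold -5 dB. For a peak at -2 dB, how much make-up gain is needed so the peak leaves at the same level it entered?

1 dB

Overshoot 3 dB → 3/1.5 = 2 dB after compression, so the compressed level is -5 + 2 = -3 dB.
Make-up = target − compressed = -2 − (-3) = 1 dB.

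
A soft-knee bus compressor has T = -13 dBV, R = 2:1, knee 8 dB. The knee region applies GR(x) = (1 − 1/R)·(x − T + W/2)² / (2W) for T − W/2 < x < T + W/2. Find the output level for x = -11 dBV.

-12.125 dBV

x − T + W/2 = -11 − (-13) + 4 = 6.
GR = (1 − 1/2) × 6² / 16 = 0.5 × 36 / 16 = 1.125 dB.
Output = -11 − 1.125 = -12.125 dBV.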